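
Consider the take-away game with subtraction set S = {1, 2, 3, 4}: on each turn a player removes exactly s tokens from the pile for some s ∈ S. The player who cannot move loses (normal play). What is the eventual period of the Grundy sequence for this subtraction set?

5

G(0) = 0
G(1) = mex{0} = 1
G(2) = mex{1,0} = 2
G(3) = mex{2,1,0} = 3
G(4) = mex{3,2,1,0} = 4
G(5) = mex{4,3,2,1} = 0
G(6) = mex{0,4,3,2} = 1
G(7) = mex{1,0,4,3} = 2
G(8) = mex{2,1,0,4} = 3
G(9) = mex{3,2,1,0} = 4
G(10) = mex{4,3,2,1} = 0
G(11) = mex{0,4,3,2} = 1
G(12) = mex{1,0,4,3} = 2
G(13) = mex{2,1,0,4} = 3
G(14) = mex{3,2,1,0} = 4
G(n+5) = G(n) holds for n = 0,…,3 (a full window of length max(S) = 4), so the sequence is purely periodic with period 5.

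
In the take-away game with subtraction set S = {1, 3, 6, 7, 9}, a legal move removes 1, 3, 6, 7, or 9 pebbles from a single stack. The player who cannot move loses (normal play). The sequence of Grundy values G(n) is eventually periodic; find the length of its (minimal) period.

n :  0  1  2  3  4  5  6  7  8  9 10 11 12 13 14 15 16 17 18 19 20 21 22 23 24 25
G :  0  1  0  1  0  1  2  3  2  3  2  3  0  1  0  1  0  1  2  3  2  3  2  3  0  1
G(n+12) = G(n) holds for n = 0,…,8 (a full window of length max(S) = 9), so the sequence is purely periodic with period 12.

12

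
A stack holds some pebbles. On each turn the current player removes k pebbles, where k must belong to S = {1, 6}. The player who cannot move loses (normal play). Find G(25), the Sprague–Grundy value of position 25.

0

G(0) = 0
G(1) = mex{0} = 1
G(2) = mex{1} = 0
G(3) = mex{0} = 1
G(4) = mex{1} = 0
G(5) = mex{0} = 1
G(6) = mex{1,0} = 2
G(7) = mex{2,1} = 0
G(8) = mex{0,0} = 1
G(9) = mex{1,1} = 0
G(10) = mex{0,0} = 1
G(11) = mex{1,1} = 0
G(12) = mex{0,2} = 1
G(13) = mex{1,0} = 2
G(14) = mex{2,1} = 0
G(15) = mex{0,0} = 1
G(16) = mex{1,1} = 0
G(17) = mex{0,0} = 1
G(18) = mex{1,1} = 0
G(19) = mex{0,2} = 1
G(20) = mex{1,0} = 2
G(21) = mex{2,1} = 0
G(22) = mex{0,0} = 1
G(23) = mex{1,1} = 0
G(24) = mex{0,0} = 1
G(25) = mex{1,1} = 0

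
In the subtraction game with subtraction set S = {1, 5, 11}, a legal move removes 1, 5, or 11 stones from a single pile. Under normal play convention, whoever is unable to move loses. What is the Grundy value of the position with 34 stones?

n :  0  1  2  3  4  5  6  7  8  9 10 11 12 13 14 15 16 17 18 19 20 21 22 23 24 25 26 27 28 29 30 31 32 33 34
G :  0  1  0  1  0  1  0  1  0  1  0  1  0  1  0  1  0  1  0  1  0  1  0  1  0  1  0  1  0  1  0  1  0  1  0

0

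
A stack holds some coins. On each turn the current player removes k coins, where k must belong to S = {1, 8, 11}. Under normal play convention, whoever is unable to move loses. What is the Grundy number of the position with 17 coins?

n :  0  1  2  3  4  5  6  7  8  9 10 11 12 13 14 15 16 17
G :  0  1  0  1  0  1  0  1  2  0  1  2  3  2  3  2  0  1

1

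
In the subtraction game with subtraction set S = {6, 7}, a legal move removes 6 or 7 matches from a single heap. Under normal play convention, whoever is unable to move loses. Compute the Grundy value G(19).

1

G(0) = 0
G(1) = mex{} = 0
G(2) = mex{} = 0
G(3) = mex{} = 0
G(4) = mex{} = 0
G(5) = mex{} = 0
G(6) = mex{0} = 1
G(7) = mex{0,0} = 1
G(8) = mex{0,0} = 1
G(9) = mex{0,0} = 1
G(10) = mex{0,0} = 1
G(11) = mex{0,0} = 1
G(12) = mex{1,0} = 2
G(13) = mex{1,1} = 0
G(14) = mex{1,1} = 0
G(15) = mex{1,1} = 0
G(16) = mex{1,1} = 0
G(17) = mex{1,1} = 0
G(18) = mex{2,1} = 0
G(19) = mex{0,2} = 1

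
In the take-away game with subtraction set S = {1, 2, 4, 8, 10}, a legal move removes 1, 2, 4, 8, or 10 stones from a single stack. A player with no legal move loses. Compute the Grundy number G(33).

G(0) = 0
G(1) = mex{0} = 1
G(2) = mex{1,0} = 2
G(3) = mex{2,1} = 0
G(4) = mex{0,2,0} = 1
G(5) = mex{1,0,1} = 2
G(6) = mex{2,1,2} = 0
G(7) = mex{0,2,0} = 1
G(8) = mex{1,0,1,0} = 2
G(9) = mex{2,1,2,1} = 0
G(10) = mex{0,2,0,2,0} = 1
G(11) = mex{1,0,1,0,1} = 2
G(12) = mex{2,1,2,1,2} = 0
G(13) = mex{0,2,0,2,0} = 1
G(14) = mex{1,0,1,0,1} = 2
G(15) = mex{2,1,2,1,2} = 0
G(16) = mex{0,2,0,2,0} = 1
G(17) = mex{1,0,1,0,1} = 2
G(18) = mex{2,1,2,1,2} = 0
G(19) = mex{0,2,0,2,0} = 1
G(20) = mex{1,0,1,0,1} = 2
G(21) = mex{2,1,2,1,2} = 0
G(22) = mex{0,2,0,2,0} = 1
G(23) = mex{1,0,1,0,1} = 2
G(24) = mex{2,1,2,1,2} = 0
G(25) = mex{0,2,0,2,0} = 1
G(26) = mex{1,0,1,0,1} = 2
G(27) = mex{2,1,2,1,2} = 0
G(28) = mex{0,2,0,2,0} = 1
G(29) = mex{1,0,1,0,1} = 2
G(30) = mex{2,1,2,1,2} = 0
G(31) = mex{0,2,0,2,0} = 1
G(32) = mex{1,0,1,0,1} = 2
G(33) = mex{2,1,2,1,2} = 0

0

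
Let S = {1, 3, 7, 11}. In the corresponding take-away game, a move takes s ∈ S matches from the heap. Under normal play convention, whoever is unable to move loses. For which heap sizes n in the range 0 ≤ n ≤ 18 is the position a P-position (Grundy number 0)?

0, 2, 4, 6, 8, 10, 12, 14, 16, 18

n :  0  1  2  3  4  5  6  7  8  9 10 11 12 13 14 15 16 17 18
G :  0  1  0  1  0  1  0  1  0  1  0  1  0  1  0  1  0  1  0
P-positions are exactly the n with G(n) = 0.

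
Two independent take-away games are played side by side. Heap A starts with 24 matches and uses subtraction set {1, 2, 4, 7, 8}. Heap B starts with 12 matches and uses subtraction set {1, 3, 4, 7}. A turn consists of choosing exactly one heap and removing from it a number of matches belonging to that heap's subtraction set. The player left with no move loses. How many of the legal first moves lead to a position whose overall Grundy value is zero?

4

Heap A, S = {1, 2, 4, 7, 8}:
G(0) = 0
G(1) = mex{0} = 1
G(2) = mex{1,0} = 2
G(3) = mex{2,1} = 0
G(4) = mex{0,2,0} = 1
G(5) = mex{1,0,1} = 2
G(6) = mex{2,1,2} = 0
G(7) = mex{0,2,0,0} = 1
G(8) = mex{1,0,1,1,0} = 2
G(9) = mex{2,1,2,2,1} = 0
G(10) = mex{0,2,0,0,2} = 1
G(11) = mex{1,0,1,1,0} = 2
G(12) = mex{2,1,2,2,1} = 0
G(13) = mex{0,2,0,0,2} = 1
G(14) = mex{1,0,1,1,0} = 2
G(15) = mex{2,1,2,2,1} = 0
G(16) = mex{0,2,0,0,2} = 1
G(17) = mex{1,0,1,1,0} = 2
G(18) = mex{2,1,2,2,1} = 0
G(19) = mex{0,2,0,0,2} = 1
G(20) = mex{1,0,1,1,0} = 2
G(21) = mex{2,1,2,2,1} = 0
G(22) = mex{0,2,0,0,2} = 1
G(23) = mex{1,0,1,1,0} = 2
G(24) = mex{2,1,2,2,1} = 0
G_A(24) = 0.
Heap B, S = {1, 3, 4, 7}:
G(0) = 0
G(1) = mex{0} = 1
G(2) = mex{1} = 0
G(3) = mex{0,0} = 1
G(4) = mex{1,1,0} = 2
G(5) = mex{2,0,1} = 3
G(6) = mex{3,1,0} = 2
G(7) = mex{2,2,1,0} = 3
G(8) = mex{3,3,2,1} = 0
G(9) = mex{0,2,3,0} = 1
G(10) = mex{1,3,2,1} = 0
G(11) = mex{0,0,3,2} = 1
G(12) = mex{1,1,0,3} = 2
G_B(12) = 2.
Combined Grundy value = 0 ⊕ 2 = 2.
A winning move leaves total XOR = 0, i.e. changes one component's Grundy value g to g ⊕ X where X is the current total.
Heap A: need g' = 0⊕2 = 2. Options: 24−1→G=2, 24−2→G=1, 24−4→G=2, 24−7→G=2, 24−8→G=1. Hits: 3.
Heap B: need g' = 2⊕2 = 0. Options: 12−1→G=1, 12−3→G=1, 12−4→G=0, 12−7→G=3. Hits: 1.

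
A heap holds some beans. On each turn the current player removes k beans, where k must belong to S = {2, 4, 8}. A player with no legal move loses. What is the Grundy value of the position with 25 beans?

G(0) = 0
G(1) = mex{} = 0
G(2) = mex{0} = 1
G(3) = mex{0} = 1
G(4) = mex{1,0} = 2
G(5) = mex{1,0} = 2
G(6) = mex{2,1} = 0
G(7) = mex{2,1} = 0
G(8) = mex{0,2,0} = 1
G(9) = mex{0,2,0} = 1
G(10) = mex{1,0,1} = 2
G(11) = mex{1,0,1} = 2
G(12) = mex{2,1,2} = 0
G(13) = mex{2,1,2} = 0
G(14) = mex{0,2,0} = 1
G(15) = mex{0,2,0} = 1
G(16) = mex{1,0,1} = 2
G(17) = mex{1,0,1} = 2
G(18) = mex{2,1,2} = 0
G(19) = mex{2,1,2} = 0
G(20) = mex{0,2,0} = 1
G(21) = mex{0,2,0} = 1
G(22) = mex{1,0,1} = 2
G(23) = mex{1,0,1} = 2
G(24) = mex{2,1,2} = 0
G(25) = mex{2,1,2} = 0

0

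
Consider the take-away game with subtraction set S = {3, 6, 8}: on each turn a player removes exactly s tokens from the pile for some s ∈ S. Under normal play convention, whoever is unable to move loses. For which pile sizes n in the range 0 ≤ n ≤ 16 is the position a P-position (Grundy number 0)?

G(0) = 0
G(1) = mex{} = 0
G(2) = mex{} = 0
G(3) = mex{0} = 1
G(4) = mex{0} = 1
G(5) = mex{0} = 1
G(6) = mex{1,0} = 2
G(7) = mex{1,0} = 2
G(8) = mex{1,0,0} = 2
G(9) = mex{2,1,0} = 3
G(10) = mex{2,1,0} = 3
G(11) = mex{2,1,1} = 0
G(12) = mex{3,2,1} = 0
G(13) = mex{3,2,1} = 0
G(14) = mex{0,2,2} = 1
G(15) = mex{0,3,2} = 1
G(16) = mex{0,3,2} = 1
P-positions are exactly the n with G(n) = 0.

0, 1, 2, 11, 12, 13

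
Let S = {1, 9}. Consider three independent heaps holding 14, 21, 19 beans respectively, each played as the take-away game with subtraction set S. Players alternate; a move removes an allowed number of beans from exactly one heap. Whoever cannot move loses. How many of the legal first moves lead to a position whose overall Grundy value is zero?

All heaps use S = {1, 9}:
G(0) = 0
G(1) = mex{0} = 1
G(2) = mex{1} = 0
G(3) = mex{0} = 1
G(4) = mex{1} = 0
G(5) = mex{0} = 1
G(6) = mex{1} = 0
G(7) = mex{0} = 1
G(8) = mex{1} = 0
G(9) = mex{0,0} = 1
G(10) = mex{1,1} = 0
G(11) = mex{0,0} = 1
G(12) = mex{1,1} = 0
G(13) = mex{0,0} = 1
G(14) = mex{1,1} = 0
G(15) = mex{0,0} = 1
G(16) = mex{1,1} = 0
G(17) = mex{0,0} = 1
G(18) = mex{1,1} = 0
G(19) = mex{0,0} = 1
G(20) = mex{1,1} = 0
G(21) = mex{0,0} = 1
Heap A: G(14) = 0.
Heap B: G(21) = 1.
Heap C: G(19) = 1.
Combined Grundy value = 0 ⊕ 1 ⊕ 1 = 0.
A winning move leaves total XOR = 0, i.e. changes one component's Grundy value g to g ⊕ X where X is the current total.
Heap A: target g' = 0⊕0 = 0, but every legal move changes the Grundy value (mex property), so 0 moves.
Heap B: target g' = 1⊕0 = 1, but every legal move changes the Grundy value (mex property), so 0 moves.
Heap C: target g' = 1⊕0 = 1, but every legal move changes the Grundy value (mex property), so 0 moves.

0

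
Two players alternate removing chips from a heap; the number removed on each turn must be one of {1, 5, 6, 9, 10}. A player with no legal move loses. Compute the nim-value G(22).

3

G(0) = 0
G(1) = mex{0} = 1
G(2) = mex{1} = 0
G(3) = mex{0} = 1
G(4) = mex{1} = 0
G(5) = mex{0,0} = 1
G(6) = mex{1,1,0} = 2
G(7) = mex{2,0,1} = 3
G(8) = mex{3,1,0} = 2
G(9) = mex{2,0,1,0} = 3
G(10) = mex{3,1,0,1,0} = 2
G(11) = mex{2,2,1,0,1} = 3
G(12) = mex{3,3,2,1,0} = 4
G(13) = mex{4,2,3,0,1} = 5
G(14) = mex{5,3,2,1,0} = 4
G(15) = mex{4,2,3,2,1} = 0
G(16) = mex{0,3,2,3,2} = 1
G(17) = mex{1,4,3,2,3} = 0
G(18) = mex{0,5,4,3,2} = 1
G(19) = mex{1,4,5,2,3} = 0
G(20) = mex{0,0,4,3,2} = 1
G(21) = mex{1,1,0,4,3} = 2
G(22) = mex{2,0,1,5,4} = 3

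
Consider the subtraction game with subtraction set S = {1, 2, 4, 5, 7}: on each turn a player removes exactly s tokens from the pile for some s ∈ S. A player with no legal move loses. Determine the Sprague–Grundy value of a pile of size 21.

n :  0  1  2  3  4  5  6  7  8  9 10 11 12 13 14 15 16 17 18 19 20 21
G :  0  1  2  0  1  2  0  1  2  0  1  2  0  1  2  0  1  2  0  1  2  0

0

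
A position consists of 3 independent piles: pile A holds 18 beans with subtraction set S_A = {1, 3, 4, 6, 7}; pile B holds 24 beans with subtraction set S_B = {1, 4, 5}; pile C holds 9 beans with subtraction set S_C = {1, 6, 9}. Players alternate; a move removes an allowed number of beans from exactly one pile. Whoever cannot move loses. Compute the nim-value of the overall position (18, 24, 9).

6

Pile A, S = {1, 3, 4, 6, 7}:
G(0) = 0
G(1) = mex{0} = 1
G(2) = mex{1} = 0
G(3) = mex{0,0} = 1
G(4) = mex{1,1,0} = 2
G(5) = mex{2,0,1} = 3
G(6) = mex{3,1,0,0} = 2
G(7) = mex{2,2,1,1,0} = 3
G(8) = mex{3,3,2,0,1} = 4
G(9) = mex{4,2,3,1,0} = 5
G(10) = mex{5,3,2,2,1} = 0
G(11) = mex{0,4,3,3,2} = 1
G(12) = mex{1,5,4,2,3} = 0
G(13) = mex{0,0,5,3,2} = 1
G(14) = mex{1,1,0,4,3} = 2
G(15) = mex{2,0,1,5,4} = 3
G(16) = mex{3,1,0,0,5} = 2
G(17) = mex{2,2,1,1,0} = 3
G(18) = mex{3,3,2,0,1} = 4
G_A(18) = 4.
Pile B, S = {1, 4, 5}:
n :  0  1  2  3  4  5  6  7  8  9 10 11 12 13 14 15 16 17 18 19 20 21 22 23 24
G :  0  1  0  1  2  3  2  3  0  1  0  1  2  3  2  3  0  1  0  1  2  3  2  3  0
G_B(24) = 0.
Pile C, S = {1, 6, 9}:
G(0) = 0
G(1) = mex{0} = 1
G(2) = mex{1} = 0
G(3) = mex{0} = 1
G(4) = mex{1} = 0
G(5) = mex{0} = 1
G(6) = mex{1,0} = 2
G(7) = mex{2,1} = 0
G(8) = mex{0,0} = 1
G(9) = mex{1,1,0} = 2
G_C(9) = 2.
Combined Grundy value = 4 ⊕ 0 ⊕ 2 = 6.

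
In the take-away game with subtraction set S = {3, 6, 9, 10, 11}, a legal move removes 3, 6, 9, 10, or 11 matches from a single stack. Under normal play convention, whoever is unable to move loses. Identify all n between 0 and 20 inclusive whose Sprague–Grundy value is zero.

0, 1, 2, 14, 15, 16

G(0) = 0
G(1) = mex{} = 0
G(2) = mex{} = 0
G(3) = mex{0} = 1
G(4) = mex{0} = 1
G(5) = mex{0} = 1
G(6) = mex{1,0} = 2
G(7) = mex{1,0} = 2
G(8) = mex{1,0} = 2
G(9) = mex{2,1,0} = 3
G(10) = mex{2,1,0,0} = 3
G(11) = mex{2,1,0,0,0} = 3
G(12) = mex{3,2,1,0,0} = 4
G(13) = mex{3,2,1,1,0} = 4
G(14) = mex{3,2,1,1,1} = 0
G(15) = mex{4,3,2,1,1} = 0
G(16) = mex{4,3,2,2,1} = 0
G(17) = mex{0,3,2,2,2} = 1
G(18) = mex{0,4,3,2,2} = 1
G(19) = mex{0,4,3,3,2} = 1
G(20) = mex{1,0,3,3,3} = 2
P-positions are exactly the n with G(n) = 0.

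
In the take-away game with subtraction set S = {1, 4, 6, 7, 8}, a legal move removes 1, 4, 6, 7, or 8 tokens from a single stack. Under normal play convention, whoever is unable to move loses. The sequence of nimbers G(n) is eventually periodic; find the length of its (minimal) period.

G(0) = 0
G(1) = mex{0} = 1
G(2) = mex{1} = 0
G(3) = mex{0} = 1
G(4) = mex{1,0} = 2
G(5) = mex{2,1} = 0
G(6) = mex{0,0,0} = 1
G(7) = mex{1,1,1,0} = 2
G(8) = mex{2,2,0,1,0} = 3
G(9) = mex{3,0,1,0,1} = 2
G(10) = mex{2,1,2,1,0} = 3
G(11) = mex{3,2,0,2,1} = 4
G(12) = mex{4,3,1,0,2} = 5
G(13) = mex{5,2,2,1,0} = 3
G(14) = mex{3,3,3,2,1} = 0
G(15) = mex{0,4,2,3,2} = 1
G(16) = mex{1,5,3,2,3} = 0
G(17) = mex{0,3,4,3,2} = 1
G(18) = mex{1,0,5,4,3} = 2
G(19) = mex{2,1,3,5,4} = 0
G(20) = mex{0,0,0,3,5} = 1
G(21) = mex{1,1,1,0,3} = 2
G(22) = mex{2,2,0,1,0} = 3
G(23) = mex{3,0,1,0,1} = 2
G(24) = mex{2,1,2,1,0} = 3
G(25) = mex{3,2,0,2,1} = 4
G(26) = mex{4,3,1,0,2} = 5
G(27) = mex{5,2,2,1,0} = 3
G(28) = mex{3,3,3,2,1} = 0
G(29) = mex{0,4,2,3,2} = 1
G(n+14) = G(n) holds for n = 0,…,7 (a full window of length max(S) = 8), so the sequence is purely periodic with period 14.

14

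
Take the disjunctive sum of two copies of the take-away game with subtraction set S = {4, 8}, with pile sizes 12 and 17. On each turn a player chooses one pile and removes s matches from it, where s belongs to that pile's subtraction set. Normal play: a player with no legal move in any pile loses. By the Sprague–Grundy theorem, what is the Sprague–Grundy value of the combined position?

1

All piles use S = {4, 8}:
G(0) = 0
G(1) = mex{} = 0
G(2) = mex{} = 0
G(3) = mex{} = 0
G(4) = mex{0} = 1
G(5) = mex{0} = 1
G(6) = mex{0} = 1
G(7) = mex{0} = 1
G(8) = mex{1,0} = 2
G(9) = mex{1,0} = 2
G(10) = mex{1,0} = 2
G(11) = mex{1,0} = 2
G(12) = mex{2,1} = 0
G(13) = mex{2,1} = 0
G(14) = mex{2,1} = 0
G(15) = mex{2,1} = 0
G(16) = mex{0,2} = 1
G(17) = mex{0,2} = 1
Pile A: G(12) = 0.
Pile B: G(17) = 1.
Combined Grundy value = 0 ⊕ 1 = 1.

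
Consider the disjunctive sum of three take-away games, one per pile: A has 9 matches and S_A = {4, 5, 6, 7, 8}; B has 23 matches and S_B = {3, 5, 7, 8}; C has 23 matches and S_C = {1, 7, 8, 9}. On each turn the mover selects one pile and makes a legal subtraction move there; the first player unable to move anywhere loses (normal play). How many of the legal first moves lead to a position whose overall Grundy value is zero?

Pile A, S = {4, 5, 6, 7, 8}:
G(0) = 0
G(1) = mex{} = 0
G(2) = mex{} = 0
G(3) = mex{} = 0
G(4) = mex{0} = 1
G(5) = mex{0,0} = 1
G(6) = mex{0,0,0} = 1
G(7) = mex{0,0,0,0} = 1
G(8) = mex{1,0,0,0,0} = 2
G(9) = mex{1,1,0,0,0} = 2
G_A(9) = 2.
Pile B, S = {3, 5, 7, 8}:
G(0) = 0
G(1) = mex{} = 0
G(2) = mex{} = 0
G(3) = mex{0} = 1
G(4) = mex{0} = 1
G(5) = mex{0,0} = 1
G(6) = mex{1,0} = 2
G(7) = mex{1,0,0} = 2
G(8) = mex{1,1,0,0} = 2
G(9) = mex{2,1,0,0} = 3
G(10) = mex{2,1,1,0} = 3
G(11) = mex{2,2,1,1} = 0
G(12) = mex{3,2,1,1} = 0
G(13) = mex{3,2,2,1} = 0
G(14) = mex{0,3,2,2} = 1
G(15) = mex{0,3,2,2} = 1
G(16) = mex{0,0,3,2} = 1
G(17) = mex{1,0,3,3} = 2
G(18) = mex{1,0,0,3} = 2
G(19) = mex{1,1,0,0} = 2
G(20) = mex{2,1,0,0} = 3
G(21) = mex{2,1,1,0} = 3
G(22) = mex{2,2,1,1} = 0
G(23) = mex{3,2,1,1} = 0
G_B(23) = 0.
Pile C, S = {1, 7, 8, 9}:
G(0) = 0
G(1) = mex{0} = 1
G(2) = mex{1} = 0
G(3) = mex{0} = 1
G(4) = mex{1} = 0
G(5) = mex{0} = 1
G(6) = mex{1} = 0
G(7) = mex{0,0} = 1
G(8) = mex{1,1,0} = 2
G(9) = mex{2,0,1,0} = 3
G(10) = mex{3,1,0,1} = 2
G(11) = mex{2,0,1,0} = 3
G(12) = mex{3,1,0,1} = 2
G(13) = mex{2,0,1,0} = 3
G(14) = mex{3,1,0,1} = 2
G(15) = mex{2,2,1,0} = 3
G(16) = mex{3,3,2,1} = 0
G(17) = mex{0,2,3,2} = 1
G(18) = mex{1,3,2,3} = 0
G(19) = mex{0,2,3,2} = 1
G(20) = mex{1,3,2,3} = 0
G(21) = mex{0,2,3,2} = 1
G(22) = mex{1,3,2,3} = 0
G(23) = mex{0,0,3,2} = 1
G_C(23) = 1.
Combined Grundy value = 2 ⊕ 0 ⊕ 1 = 3.
A winning move leaves total XOR = 0, i.e. changes one component's Grundy value g to g ⊕ X where X is the current total.
Pile A: need g' = 2⊕3 = 1. Options: 9−4→G=1, 9−5→G=1, 9−6→G=0, 9−7→G=0, 9−8→G=0. Hits: 2.
Pile B: need g' = 0⊕3 = 3. Options: 23−3→G=3, 23−5→G=2, 23−7→G=1, 23−8→G=1. Hits: 1.
Pile C: need g' = 1⊕3 = 2. Options: 23−1→G=0, 23−7→G=0, 23−8→G=3, 23−9→G=2. Hits: 1.

4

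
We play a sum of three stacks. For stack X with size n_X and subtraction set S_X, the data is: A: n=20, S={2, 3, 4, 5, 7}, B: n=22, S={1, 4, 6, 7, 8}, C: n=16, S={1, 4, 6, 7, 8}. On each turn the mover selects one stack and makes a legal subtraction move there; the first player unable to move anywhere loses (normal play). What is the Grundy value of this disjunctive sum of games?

Stack A, S = {2, 3, 4, 5, 7}:
n :  0  1  2  3  4  5  6  7  8  9 10 11 12 13 14 15 16 17 18 19 20
G :  0  0  1  1  2  2  3  3  4  0  0  1  1  2  2  3  3  4  0  0  1
G_A(20) = 1.
Stack B, S = {1, 4, 6, 7, 8}:
G(0) = 0
G(1) = mex{0} = 1
G(2) = mex{1} = 0
G(3) = mex{0} = 1
G(4) = mex{1,0} = 2
G(5) = mex{2,1} = 0
G(6) = mex{0,0,0} = 1
G(7) = mex{1,1,1,0} = 2
G(8) = mex{2,2,0,1,0} = 3
G(9) = mex{3,0,1,0,1} = 2
G(10) = mex{2,1,2,1,0} = 3
G(11) = mex{3,2,0,2,1} = 4
G(12) = mex{4,3,1,0,2} = 5
G(13) = mex{5,2,2,1,0} = 3
G(14) = mex{3,3,3,2,1} = 0
G(15) = mex{0,4,2,3,2} = 1
G(16) = mex{1,5,3,2,3} = 0
G(17) = mex{0,3,4,3,2} = 1
G(18) = mex{1,0,5,4,3} = 2
G(19) = mex{2,1,3,5,4} = 0
G(20) = mex{0,0,0,3,5} = 1
G(21) = mex{1,1,1,0,3} = 2
G(22) = mex{2,2,0,1,0} = 3
G_B(22) = 3.
Stack C, S = {1, 4, 6, 7, 8}:
n :  0  1  2  3  4  5  6  7  8  9 10 11 12 13 14 15 16
G :  0  1  0  1  2  0  1  2  3  2  3  4  5  3  0  1  0
G_C(16) = 0.
Combined Grundy value = 1 ⊕ 3 ⊕ 0 = 2.

2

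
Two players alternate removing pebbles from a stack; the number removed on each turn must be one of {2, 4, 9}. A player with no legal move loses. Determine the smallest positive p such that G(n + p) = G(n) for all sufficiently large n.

n :  0  1  2  3  4  5  6  7  8  9 10 11 12 13 14 15 16
G :  0  0  1  1  2  2  0  0  1  1  2  2  0  0  1  1  2
G(n+6) = G(n) holds for n = 0,…,8 (a full window of length max(S) = 9), so the sequence is purely periodic with period 6.

6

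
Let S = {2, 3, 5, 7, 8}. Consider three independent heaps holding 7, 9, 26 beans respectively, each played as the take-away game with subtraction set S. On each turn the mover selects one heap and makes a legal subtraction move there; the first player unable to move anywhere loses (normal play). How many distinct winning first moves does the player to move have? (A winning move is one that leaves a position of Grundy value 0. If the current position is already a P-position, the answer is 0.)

All heaps use S = {2, 3, 5, 7, 8}:
n :  0  1  2  3  4  5  6  7  8  9 10 11 12 13 14 15 16 17 18 19 20 21 22 23 24 25 26
G :  0  0  1  1  2  2  3  3  4  4  0  0  1  1  2  2  3  3  4  4  0  0  1  1  2  2  3
Heap A: G(7) = 3.
Heap B: G(9) = 4.
Heap C: G(26) = 3.
Combined Grundy value = 3 ⊕ 4 ⊕ 3 = 4.
A winning move leaves total XOR = 0, i.e. changes one component's Grundy value g to g ⊕ X where X is the current total.
Heap A: need g' = 3⊕4 = 7. Options: 7−2→G=2, 7−3→G=2, 7−5→G=1, 7−7→G=0. Hits: 0.
Heap B: need g' = 4⊕4 = 0. Options: 9−2→G=3, 9−3→G=3, 9−5→G=2, 9−7→G=1, 9−8→G=0. Hits: 1.
Heap C: need g' = 3⊕4 = 7. Options: 26−2→G=2, 26−3→G=1, 26−5→G=0, 26−7→G=4, 26−8→G=4. Hits: 0.

1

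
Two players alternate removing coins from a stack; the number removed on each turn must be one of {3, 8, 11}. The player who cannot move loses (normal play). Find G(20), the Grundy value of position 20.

0

n :  0  1  2  3  4  5  6  7  8  9 10 11 12 13 14 15 16 17 18 19 20
G :  0  0  0  1  1  1  0  0  2  1  1  3  2  2  2  3  0  3  2  1  0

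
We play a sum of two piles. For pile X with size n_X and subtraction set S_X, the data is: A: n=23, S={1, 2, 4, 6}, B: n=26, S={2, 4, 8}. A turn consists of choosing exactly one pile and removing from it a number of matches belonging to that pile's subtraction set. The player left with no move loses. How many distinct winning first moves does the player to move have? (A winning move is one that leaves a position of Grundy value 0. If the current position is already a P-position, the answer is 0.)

Pile A, S = {1, 2, 4, 6}:
n :  0  1  2  3  4  5  6  7  8  9 10 11 12 13 14 15 16 17 18 19 20 21 22 23
G :  0  1  2  0  1  2  3  4  0  1  2  0  1  2  3  4  0  1  2  0  1  2  3  4
G_A(23) = 4.
Pile B, S = {2, 4, 8}:
n :  0  1  2  3  4  5  6  7  8  9 10 11 12 13 14 15 16 17 18 19 20 21 22 23 24 25 26
G :  0  0  1  1  2  2  0  0  1  1  2  2  0  0  1  1  2  2  0  0  1  1  2  2  0  0  1
G_B(26) = 1.
Combined Grundy value = 4 ⊕ 1 = 5.
A winning move leaves total XOR = 0, i.e. changes one component's Grundy value g to g ⊕ X where X is the current total.
Pile A: need g' = 4⊕5 = 1. Options: 23−1→G=3, 23−2→G=2, 23−4→G=0, 23−6→G=1. Hits: 1.
Pile B: need g' = 1⊕5 = 4. Options: 26−2→G=0, 26−4→G=2, 26−8→G=0. Hits: 0.

1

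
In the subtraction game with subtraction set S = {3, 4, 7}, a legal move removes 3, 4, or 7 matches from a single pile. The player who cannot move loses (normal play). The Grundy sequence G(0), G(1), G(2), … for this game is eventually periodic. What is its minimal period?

10

G(0) = 0
G(1) = mex{} = 0
G(2) = mex{} = 0
G(3) = mex{0} = 1
G(4) = mex{0,0} = 1
G(5) = mex{0,0} = 1
G(6) = mex{1,0} = 2
G(7) = mex{1,1,0} = 2
G(8) = mex{1,1,0} = 2
G(9) = mex{2,1,0} = 3
G(10) = mex{2,2,1} = 0
G(11) = mex{2,2,1} = 0
G(12) = mex{3,2,1} = 0
G(13) = mex{0,3,2} = 1
G(14) = mex{0,0,2} = 1
G(15) = mex{0,0,2} = 1
G(16) = mex{1,0,3} = 2
G(17) = mex{1,1,0} = 2
G(18) = mex{1,1,0} = 2
G(19) = mex{2,1,0} = 3
G(20) = mex{2,2,1} = 0
G(21) = mex{2,2,1} = 0
G(n+10) = G(n) holds for n = 0,…,6 (a full window of length max(S) = 7), so the sequence is purely periodic with period 10.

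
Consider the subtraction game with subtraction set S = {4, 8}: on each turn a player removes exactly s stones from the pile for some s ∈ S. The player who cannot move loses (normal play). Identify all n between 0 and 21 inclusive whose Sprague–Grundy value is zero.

0, 1, 2, 3, 12, 13, 14, 15

n :  0  1  2  3  4  5  6  7  8  9 10 11 12 13 14 15 16 17 18 19 20 21
G :  0  0  0  0  1  1  1  1  2  2  2  2  0  0  0  0  1  1  1  1  2  2
P-positions are exactly the n with G(n) = 0.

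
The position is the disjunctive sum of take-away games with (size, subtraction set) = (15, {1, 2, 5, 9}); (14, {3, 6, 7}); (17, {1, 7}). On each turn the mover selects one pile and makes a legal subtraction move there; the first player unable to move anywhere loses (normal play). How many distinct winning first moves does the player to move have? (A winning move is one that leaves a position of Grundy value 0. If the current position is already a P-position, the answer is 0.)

Pile A, S = {1, 2, 5, 9}:
G(0) = 0
G(1) = mex{0} = 1
G(2) = mex{1,0} = 2
G(3) = mex{2,1} = 0
G(4) = mex{0,2} = 1
G(5) = mex{1,0,0} = 2
G(6) = mex{2,1,1} = 0
G(7) = mex{0,2,2} = 1
G(8) = mex{1,0,0} = 2
G(9) = mex{2,1,1,0} = 3
G(10) = mex{3,2,2,1} = 0
G(11) = mex{0,3,0,2} = 1
G(12) = mex{1,0,1,0} = 2
G(13) = mex{2,1,2,1} = 0
G(14) = mex{0,2,3,2} = 1
G(15) = mex{1,0,0,0} = 2
G_A(15) = 2.
Pile B, S = {3, 6, 7}:
G(0) = 0
G(1) = mex{} = 0
G(2) = mex{} = 0
G(3) = mex{0} = 1
G(4) = mex{0} = 1
G(5) = mex{0} = 1
G(6) = mex{1,0} = 2
G(7) = mex{1,0,0} = 2
G(8) = mex{1,0,0} = 2
G(9) = mex{2,1,0} = 3
G(10) = mex{2,1,1} = 0
G(11) = mex{2,1,1} = 0
G(12) = mex{3,2,1} = 0
G(13) = mex{0,2,2} = 1
G(14) = mex{0,2,2} = 1
G_B(14) = 1.
Pile C, S = {1, 7}:
G(0) = 0
G(1) = mex{0} = 1
G(2) = mex{1} = 0
G(3) = mex{0} = 1
G(4) = mex{1} = 0
G(5) = mex{0} = 1
G(6) = mex{1} = 0
G(7) = mex{0,0} = 1
G(8) = mex{1,1} = 0
G(9) = mex{0,0} = 1
G(10) = mex{1,1} = 0
G(11) = mex{0,0} = 1
G(12) = mex{1,1} = 0
G(13) = mex{0,0} = 1
G(14) = mex{1,1} = 0
G(15) = mex{0,0} = 1
G(16) = mex{1,1} = 0
G(17) = mex{0,0} = 1
G_C(17) = 1.
Combined Grundy value = 2 ⊕ 1 ⊕ 1 = 2.
A winning move leaves total XOR = 0, i.e. changes one component's Grundy value g to g ⊕ X where X is the current total.
Pile A: need g' = 2⊕2 = 0. Options: 15−1→G=1, 15−2→G=0, 15−5→G=0, 15−9→G=0. Hits: 3.
Pile B: need g' = 1⊕2 = 3. Options: 14−3→G=0, 14−6→G=2, 14−7→G=2. Hits: 0.
Pile C: need g' = 1⊕2 = 3. Options: 17−1→G=0, 17−7→G=0. Hits: 0.

3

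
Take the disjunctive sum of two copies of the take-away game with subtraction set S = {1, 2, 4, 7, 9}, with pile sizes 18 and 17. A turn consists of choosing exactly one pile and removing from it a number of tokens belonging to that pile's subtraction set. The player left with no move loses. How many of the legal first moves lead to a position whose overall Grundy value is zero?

4

All piles use S = {1, 2, 4, 7, 9}:
n :  0  1  2  3  4  5  6  7  8  9 10 11 12 13 14 15 16 17 18
G :  0  1  2  0  1  2  0  1  2  3  4  0  1  2  0  1  2  0  1
Pile A: G(18) = 1.
Pile B: G(17) = 0.
Combined Grundy value = 1 ⊕ 0 = 1.
A winning move leaves total XOR = 0, i.e. changes one component's Grundy value g to g ⊕ X where X is the current total.
Pile A: need g' = 1⊕1 = 0. Options: 18−1→G=0, 18−2→G=2, 18−4→G=0, 18−7→G=0, 18−9→G=3. Hits: 3.
Pile B: need g' = 0⊕1 = 1. Options: 17−1→G=2, 17−2→G=1, 17−4→G=2, 17−7→G=4, 17−9→G=2. Hits: 1.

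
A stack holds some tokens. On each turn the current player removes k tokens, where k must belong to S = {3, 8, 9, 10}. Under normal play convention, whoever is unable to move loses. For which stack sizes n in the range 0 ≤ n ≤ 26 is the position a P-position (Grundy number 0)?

0, 1, 2, 6, 7, 13, 18, 19, 20, 24, 25

n :  0  1  2  3  4  5  6  7  8  9 10 11 12 13 14 15 16 17 18 19 20 21 22 23 24 25 26
G :  0  0  0  1  1  1  0  0  2  1  1  3  2  0  2  3  1  3  0  0  0  1  1  1  0  0  2
P-positions are exactly the n with G(n) = 0.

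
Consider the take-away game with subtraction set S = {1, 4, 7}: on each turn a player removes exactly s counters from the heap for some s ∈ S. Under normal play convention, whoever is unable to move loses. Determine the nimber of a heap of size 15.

2

n :  0  1  2  3  4  5  6  7  8  9 10 11 12 13 14 15
G :  0  1  0  1  2  0  1  2  0  1  0  1  2  0  1  2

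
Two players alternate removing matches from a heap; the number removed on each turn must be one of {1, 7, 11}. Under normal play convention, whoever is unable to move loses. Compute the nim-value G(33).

n :  0  1  2  3  4  5  6  7  8  9 10 11 12 13 14 15 16 17 18 19 20 21 22 23 24 25 26 27 28 29 30 31 32 33
G :  0  1  0  1  0  1  0  1  0  1  0  1  0  1  0  1  0  1  0  1  0  1  0  1  0  1  0  1  0  1  0  1  0  1

1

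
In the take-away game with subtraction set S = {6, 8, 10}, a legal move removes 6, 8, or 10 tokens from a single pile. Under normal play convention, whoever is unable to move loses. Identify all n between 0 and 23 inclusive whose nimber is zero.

n :  0  1  2  3  4  5  6  7  8  9 10 11 12 13 14 15 16 17 18 19 20 21 22 23
G :  0  0  0  0  0  0  1  1  1  1  1  1  2  2  2  2  0  0  0  0  0  0  1  1
P-positions are exactly the n with G(n) = 0.

0, 1, 2, 3, 4, 5, 16, 17, 18, 19, 20, 21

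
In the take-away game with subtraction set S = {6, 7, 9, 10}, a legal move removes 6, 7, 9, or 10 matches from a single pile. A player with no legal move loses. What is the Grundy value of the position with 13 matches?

G(0) = 0
G(1) = mex{} = 0
G(2) = mex{} = 0
G(3) = mex{} = 0
G(4) = mex{} = 0
G(5) = mex{} = 0
G(6) = mex{0} = 1
G(7) = mex{0,0} = 1
G(8) = mex{0,0} = 1
G(9) = mex{0,0,0} = 1
G(10) = mex{0,0,0,0} = 1
G(11) = mex{0,0,0,0} = 1
G(12) = mex{1,0,0,0} = 2
G(13) = mex{1,1,0,0} = 2

2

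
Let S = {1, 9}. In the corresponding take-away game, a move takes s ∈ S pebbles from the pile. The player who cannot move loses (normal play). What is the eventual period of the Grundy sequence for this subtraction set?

2

n :  0  1  2  3  4  5  6  7  8  9 10 11 12 13 14
G :  0  1  0  1  0  1  0  1  0  1  0  1  0  1  0
G(n+2) = G(n) holds for n = 0,…,8 (a full window of length max(S) = 9), so the sequence is purely periodic with period 2.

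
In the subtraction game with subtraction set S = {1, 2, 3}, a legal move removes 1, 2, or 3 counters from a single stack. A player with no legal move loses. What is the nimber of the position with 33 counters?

n :  0  1  2  3  4  5  6  7  8  9 10 11 12 13 14 15 16 17 18 19 20 21 22 23 24 25 26 27 28 29 30 31 32 33
G :  0  1  2  3  0  1  2  3  0  1  2  3  0  1  2  3  0  1  2  3  0  1  2  3  0  1  2  3  0  1  2  3  0  1

1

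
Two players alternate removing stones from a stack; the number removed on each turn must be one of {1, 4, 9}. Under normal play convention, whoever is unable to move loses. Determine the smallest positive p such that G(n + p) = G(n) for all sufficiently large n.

5

n :  0  1  2  3  4  5  6  7  8  9 10 11 12 13 14 15
G :  0  1  0  1  2  0  1  0  1  2  0  1  0  1  2  0
G(n+5) = G(n) holds for n = 0,…,8 (a full window of length max(S) = 9), so the sequence is purely periodic with period 5.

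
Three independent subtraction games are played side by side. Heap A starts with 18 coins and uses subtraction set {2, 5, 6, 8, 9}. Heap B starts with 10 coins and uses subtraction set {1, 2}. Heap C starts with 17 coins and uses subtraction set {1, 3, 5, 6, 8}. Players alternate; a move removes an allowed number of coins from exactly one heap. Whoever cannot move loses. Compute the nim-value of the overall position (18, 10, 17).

3

Heap A, S = {2, 5, 6, 8, 9}:
G(0) = 0
G(1) = mex{} = 0
G(2) = mex{0} = 1
G(3) = mex{0} = 1
G(4) = mex{1} = 0
G(5) = mex{1,0} = 2
G(6) = mex{0,0,0} = 1
G(7) = mex{2,1,0} = 3
G(8) = mex{1,1,1,0} = 2
G(9) = mex{3,0,1,0,0} = 2
G(10) = mex{2,2,0,1,0} = 3
G(11) = mex{2,1,2,1,1} = 0
G(12) = mex{3,3,1,0,1} = 2
G(13) = mex{0,2,3,2,0} = 1
G(14) = mex{2,2,2,1,2} = 0
G(15) = mex{1,3,2,3,1} = 0
G(16) = mex{0,0,3,2,3} = 1
G(17) = mex{0,2,0,2,2} = 1
G(18) = mex{1,1,2,3,2} = 0
G_A(18) = 0.
Heap B, S = {1, 2}:
n :  0  1  2  3  4  5  6  7  8  9 10
G :  0  1  2  0  1  2  0  1  2  0  1
G_B(10) = 1.
Heap C, S = {1, 3, 5, 6, 8}:
n :  0  1  2  3  4  5  6  7  8  9 10 11 12 13 14 15 16 17
G :  0  1  0  1  0  1  2  3  2  3  2  0  1  0  1  0  1  2
G_C(17) = 2.
Combined Grundy value = 0 ⊕ 1 ⊕ 2 = 3.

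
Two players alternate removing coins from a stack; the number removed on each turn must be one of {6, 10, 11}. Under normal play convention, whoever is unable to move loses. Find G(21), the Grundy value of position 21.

G(0) = 0
G(1) = mex{} = 0
G(2) = mex{} = 0
G(3) = mex{} = 0
G(4) = mex{} = 0
G(5) = mex{} = 0
G(6) = mex{0} = 1
G(7) = mex{0} = 1
G(8) = mex{0} = 1
G(9) = mex{0} = 1
G(10) = mex{0,0} = 1
G(11) = mex{0,0,0} = 1
G(12) = mex{1,0,0} = 2
G(13) = mex{1,0,0} = 2
G(14) = mex{1,0,0} = 2
G(15) = mex{1,0,0} = 2
G(16) = mex{1,1,0} = 2
G(17) = mex{1,1,1} = 0
G(18) = mex{2,1,1} = 0
G(19) = mex{2,1,1} = 0
G(20) = mex{2,1,1} = 0
G(21) = mex{2,1,1} = 0

0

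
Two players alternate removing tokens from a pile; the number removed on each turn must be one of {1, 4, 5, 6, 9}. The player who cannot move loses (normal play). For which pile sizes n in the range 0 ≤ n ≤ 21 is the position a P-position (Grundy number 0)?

0, 2, 10, 12, 20

G(0) = 0
G(1) = mex{0} = 1
G(2) = mex{1} = 0
G(3) = mex{0} = 1
G(4) = mex{1,0} = 2
G(5) = mex{2,1,0} = 3
G(6) = mex{3,0,1,0} = 2
G(7) = mex{2,1,0,1} = 3
G(8) = mex{3,2,1,0} = 4
G(9) = mex{4,3,2,1,0} = 5
G(10) = mex{5,2,3,2,1} = 0
G(11) = mex{0,3,2,3,0} = 1
G(12) = mex{1,4,3,2,1} = 0
G(13) = mex{0,5,4,3,2} = 1
G(14) = mex{1,0,5,4,3} = 2
G(15) = mex{2,1,0,5,2} = 3
G(16) = mex{3,0,1,0,3} = 2
G(17) = mex{2,1,0,1,4} = 3
G(18) = mex{3,2,1,0,5} = 4
G(19) = mex{4,3,2,1,0} = 5
G(20) = mex{5,2,3,2,1} = 0
G(21) = mex{0,3,2,3,0} = 1
P-positions are exactly the n with G(n) = 0.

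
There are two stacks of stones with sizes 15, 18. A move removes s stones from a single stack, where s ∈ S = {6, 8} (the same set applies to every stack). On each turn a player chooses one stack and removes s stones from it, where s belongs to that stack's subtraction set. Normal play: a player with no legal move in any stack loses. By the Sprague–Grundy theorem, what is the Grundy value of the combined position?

All stacks use S = {6, 8}:
G(0) = 0
G(1) = mex{} = 0
G(2) = mex{} = 0
G(3) = mex{} = 0
G(4) = mex{} = 0
G(5) = mex{} = 0
G(6) = mex{0} = 1
G(7) = mex{0} = 1
G(8) = mex{0,0} = 1
G(9) = mex{0,0} = 1
G(10) = mex{0,0} = 1
G(11) = mex{0,0} = 1
G(12) = mex{1,0} = 2
G(13) = mex{1,0} = 2
G(14) = mex{1,1} = 0
G(15) = mex{1,1} = 0
G(16) = mex{1,1} = 0
G(17) = mex{1,1} = 0
G(18) = mex{2,1} = 0
Stack A: G(15) = 0.
Stack B: G(18) = 0.
Combined Grundy value = 0 ⊕ 0 = 0.

0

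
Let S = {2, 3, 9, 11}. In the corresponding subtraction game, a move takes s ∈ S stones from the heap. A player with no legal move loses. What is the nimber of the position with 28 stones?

4

n :  0  1  2  3  4  5  6  7  8  9 10 11 12 13 14 15 16 17 18 19 20 21 22 23 24 25 26 27 28
G :  0  0  1  1  2  0  0  1  1  2  2  3  3  0  2  1  3  3  0  0  1  1  2  0  3  1  2  2  4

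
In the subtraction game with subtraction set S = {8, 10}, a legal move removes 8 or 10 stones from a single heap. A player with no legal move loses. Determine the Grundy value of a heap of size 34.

2

n :  0  1  2  3  4  5  6  7  8  9 10 11 12 13 14 15 16 17 18 19 20 21 22 23 24 25 26 27 28 29 30 31 32 33 34
G :  0  0  0  0  0  0  0  0  1  1  1  1  1  1  1  1  2  2  0  0  0  0  0  0  0  0  1  1  1  1  1  1  1  1  2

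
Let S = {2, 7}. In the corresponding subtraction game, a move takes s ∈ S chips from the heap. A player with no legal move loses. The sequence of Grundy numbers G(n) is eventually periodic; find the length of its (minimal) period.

G(0) = 0
G(1) = mex{} = 0
G(2) = mex{0} = 1
G(3) = mex{0} = 1
G(4) = mex{1} = 0
G(5) = mex{1} = 0
G(6) = mex{0} = 1
G(7) = mex{0,0} = 1
G(8) = mex{1,0} = 2
G(9) = mex{1,1} = 0
G(10) = mex{2,1} = 0
G(11) = mex{0,0} = 1
G(12) = mex{0,0} = 1
G(13) = mex{1,1} = 0
G(14) = mex{1,1} = 0
G(15) = mex{0,2} = 1
G(16) = mex{0,0} = 1
G(17) = mex{1,0} = 2
G(18) = mex{1,1} = 0
G(19) = mex{2,1} = 0
G(n+9) = G(n) holds for n = 0,…,6 (a full window of length max(S) = 7), so the sequence is purely periodic with period 9.

9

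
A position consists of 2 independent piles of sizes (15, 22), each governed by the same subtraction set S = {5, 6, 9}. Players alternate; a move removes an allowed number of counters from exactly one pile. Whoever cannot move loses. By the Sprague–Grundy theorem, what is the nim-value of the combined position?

All piles use S = {5, 6, 9}:
n :  0  1  2  3  4  5  6  7  8  9 10 11 12 13 14 15 16 17 18 19 20 21 22
G :  0  0  0  0  0  1  1  1  1  1  2  2  2  2  0  0  0  0  0  1  1  1  1
Pile A: G(15) = 0.
Pile B: G(22) = 1.
Combined Grundy value = 0 ⊕ 1 = 1.

1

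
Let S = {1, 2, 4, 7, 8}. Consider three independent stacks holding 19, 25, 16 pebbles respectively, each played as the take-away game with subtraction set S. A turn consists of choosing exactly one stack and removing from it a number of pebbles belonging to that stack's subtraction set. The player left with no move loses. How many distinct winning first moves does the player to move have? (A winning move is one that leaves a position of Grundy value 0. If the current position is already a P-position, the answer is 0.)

9

All stacks use S = {1, 2, 4, 7, 8}:
n :  0  1  2  3  4  5  6  7  8  9 10 11 12 13 14 15 16 17 18 19 20 21 22 23 24 25
G :  0  1  2  0  1  2  0  1  2  0  1  2  0  1  2  0  1  2  0  1  2  0  1  2  0  1
Stack A: G(19) = 1.
Stack B: G(25) = 1.
Stack C: G(16) = 1.
Combined Grundy value = 1 ⊕ 1 ⊕ 1 = 1.
A winning move leaves total XOR = 0, i.e. changes one component's Grundy value g to g ⊕ X where X is the current total.
Stack A: need g' = 1⊕1 = 0. Options: 19−1→G=0, 19−2→G=2, 19−4→G=0, 19−7→G=0, 19−8→G=2. Hits: 3.
Stack B: need g' = 1⊕1 = 0. Options: 25−1→G=0, 25−2→G=2, 25−4→G=0, 25−7→G=0, 25−8→G=2. Hits: 3.
Stack C: need g' = 1⊕1 = 0. Options: 16−1→G=0, 16−2→G=2, 16−4→G=0, 16−7→G=0, 16−8→G=2. Hits: 3.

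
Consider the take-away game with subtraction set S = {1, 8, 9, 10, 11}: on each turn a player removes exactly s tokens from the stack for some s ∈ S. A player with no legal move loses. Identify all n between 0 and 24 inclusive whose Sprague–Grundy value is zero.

n :  0  1  2  3  4  5  6  7  8  9 10 11 12 13 14 15 16 17 18 19 20 21 22 23 24
G :  0  1  0  1  0  1  0  1  2  3  2  3  2  3  2  3  4  5  0  1  0  1  0  1  0
P-positions are exactly the n with G(n) = 0.

0, 2, 4, 6, 18, 20, 22, 24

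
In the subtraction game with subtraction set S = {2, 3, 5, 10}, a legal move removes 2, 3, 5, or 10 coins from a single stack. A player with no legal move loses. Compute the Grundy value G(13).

3

n :  0  1  2  3  4  5  6  7  8  9 10 11 12 13
G :  0  0  1  1  2  2  3  0  0  1  1  2  2  3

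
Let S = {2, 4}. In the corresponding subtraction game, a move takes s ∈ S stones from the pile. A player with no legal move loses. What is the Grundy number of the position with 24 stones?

G(0) = 0
G(1) = mex{} = 0
G(2) = mex{0} = 1
G(3) = mex{0} = 1
G(4) = mex{1,0} = 2
G(5) = mex{1,0} = 2
G(6) = mex{2,1} = 0
G(7) = mex{2,1} = 0
G(8) = mex{0,2} = 1
G(9) = mex{0,2} = 1
G(10) = mex{1,0} = 2
G(11) = mex{1,0} = 2
G(12) = mex{2,1} = 0
G(13) = mex{2,1} = 0
G(14) = mex{0,2} = 1
G(15) = mex{0,2} = 1
G(16) = mex{1,0} = 2
G(17) = mex{1,0} = 2
G(18) = mex{2,1} = 0
G(19) = mex{2,1} = 0
G(20) = mex{0,2} = 1
G(21) = mex{0,2} = 1
G(22) = mex{1,0} = 2
G(23) = mex{1,0} = 2
G(24) = mex{2,1} = 0

0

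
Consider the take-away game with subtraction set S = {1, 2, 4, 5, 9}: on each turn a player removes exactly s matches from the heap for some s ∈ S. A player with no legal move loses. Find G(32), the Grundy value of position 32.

0

G(0) = 0
G(1) = mex{0} = 1
G(2) = mex{1,0} = 2
G(3) = mex{2,1} = 0
G(4) = mex{0,2,0} = 1
G(5) = mex{1,0,1,0} = 2
G(6) = mex{2,1,2,1} = 0
G(7) = mex{0,2,0,2} = 1
G(8) = mex{1,0,1,0} = 2
G(9) = mex{2,1,2,1,0} = 3
G(10) = mex{3,2,0,2,1} = 4
G(11) = mex{4,3,1,0,2} = 5
G(12) = mex{5,4,2,1,0} = 3
G(13) = mex{3,5,3,2,1} = 0
G(14) = mex{0,3,4,3,2} = 1
G(15) = mex{1,0,5,4,0} = 2
G(16) = mex{2,1,3,5,1} = 0
G(17) = mex{0,2,0,3,2} = 1
G(18) = mex{1,0,1,0,3} = 2
G(19) = mex{2,1,2,1,4} = 0
G(20) = mex{0,2,0,2,5} = 1
G(21) = mex{1,0,1,0,3} = 2
G(22) = mex{2,1,2,1,0} = 3
G(23) = mex{3,2,0,2,1} = 4
G(24) = mex{4,3,1,0,2} = 5
G(25) = mex{5,4,2,1,0} = 3
G(26) = mex{3,5,3,2,1} = 0
G(27) = mex{0,3,4,3,2} = 1
G(28) = mex{1,0,5,4,0} = 2
G(29) = mex{2,1,3,5,1} = 0
G(30) = mex{0,2,0,3,2} = 1
G(31) = mex{1,0,1,0,3} = 2
G(32) = mex{2,1,2,1,4} = 0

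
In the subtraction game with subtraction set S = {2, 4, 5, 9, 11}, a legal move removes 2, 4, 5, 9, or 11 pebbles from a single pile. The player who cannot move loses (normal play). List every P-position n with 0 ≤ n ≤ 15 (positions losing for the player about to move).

0, 1, 7, 8, 14, 15

G(0) = 0
G(1) = mex{} = 0
G(2) = mex{0} = 1
G(3) = mex{0} = 1
G(4) = mex{1,0} = 2
G(5) = mex{1,0,0} = 2
G(6) = mex{2,1,0} = 3
G(7) = mex{2,1,1} = 0
G(8) = mex{3,2,1} = 0
G(9) = mex{0,2,2,0} = 1
G(10) = mex{0,3,2,0} = 1
G(11) = mex{1,0,3,1,0} = 2
G(12) = mex{1,0,0,1,0} = 2
G(13) = mex{2,1,0,2,1} = 3
G(14) = mex{2,1,1,2,1} = 0
G(15) = mex{3,2,1,3,2} = 0
P-positions are exactly the n with G(n) = 0.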